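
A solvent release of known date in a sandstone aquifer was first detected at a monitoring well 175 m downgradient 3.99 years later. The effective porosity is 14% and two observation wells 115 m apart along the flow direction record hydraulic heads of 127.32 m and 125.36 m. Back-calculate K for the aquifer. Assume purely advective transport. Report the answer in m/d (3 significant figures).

Hydraulic gradient i = (127.32 − 125.36) / 115 = 1.96 / 115 = 0.01704
t = 3.99 years = 1456 d
v = L / t = 175 / 1456 = 0.1202 m/d
K = v · n / i = 0.1202 × 0.14 / 0.01704 = 0.987 m/d

0.987 m/d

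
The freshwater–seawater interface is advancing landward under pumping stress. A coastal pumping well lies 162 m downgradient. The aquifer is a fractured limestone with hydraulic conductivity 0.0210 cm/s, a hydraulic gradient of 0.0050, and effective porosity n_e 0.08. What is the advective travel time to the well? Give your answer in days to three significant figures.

143 days

K = 0.0210 cm/s × 864 = 18.14 m/d
Specific discharge q = 18.14 × 0.0050 = 0.09072 m/d
Seepage velocity v = q / n = 0.09072 / 0.08 = 1.134 m/d
t = L / v = 162 / 1.134 = 142.9 d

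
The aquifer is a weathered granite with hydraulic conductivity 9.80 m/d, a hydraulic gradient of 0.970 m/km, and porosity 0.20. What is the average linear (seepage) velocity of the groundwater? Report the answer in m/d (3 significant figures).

0.0475 m/d

Specific discharge q = 9.80 × 9.7e-4 = 0.009506 m/d
v_s = q/n_e = 0.009506/0.20 = 0.04753 m/d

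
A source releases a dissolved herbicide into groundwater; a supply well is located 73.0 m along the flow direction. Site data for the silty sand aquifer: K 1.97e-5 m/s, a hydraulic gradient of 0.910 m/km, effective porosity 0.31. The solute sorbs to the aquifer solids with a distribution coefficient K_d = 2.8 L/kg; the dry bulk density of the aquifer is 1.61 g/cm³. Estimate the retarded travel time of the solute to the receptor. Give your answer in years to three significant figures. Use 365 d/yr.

K = 1.97e-5 m/s × 86400 s/d = 1.702 m/d
q = Ki = 1.702 × 9.1e-4 = 0.001549 m/d
Average linear velocity = 0.001549 / 0.31 = 0.004996 m/d
Retardation R = 1 + ρ_b·K_d/n = 1 + 1.61×2.8/0.31 = 15.54
Contaminant velocity v_c = v/R = 0.004996/15.54 = 3.215e-4 m/d
t = L/v_c = 73.0/3.215e-4 = 227100 d
   = 227100/365 = 622 yr

622 years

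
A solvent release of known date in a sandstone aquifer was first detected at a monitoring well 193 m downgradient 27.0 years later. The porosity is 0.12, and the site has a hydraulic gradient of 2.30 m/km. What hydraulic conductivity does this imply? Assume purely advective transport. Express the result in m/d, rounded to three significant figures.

1.02 m/d

t = 27.0 years = 9855 d
v = L / t = 193 / 9855 = 0.01958 m/d
K = v · n / i = 0.01958 × 0.12 / 0.0023 = 1.02 m/d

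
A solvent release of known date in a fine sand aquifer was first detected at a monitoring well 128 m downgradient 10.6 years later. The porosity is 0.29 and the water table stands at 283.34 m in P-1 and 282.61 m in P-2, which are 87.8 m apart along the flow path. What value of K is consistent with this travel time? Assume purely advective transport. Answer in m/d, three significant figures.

1.15 m/d

Hydraulic gradient i = (283.34 − 282.61) / 87.8 = 0.73 / 87.8 = 0.008314
t = 10.6 years = 3869 d
v = L / t = 128 / 3869 = 0.03308 m/d
K = v · n / i = 0.03308 × 0.29 / 0.008314 = 1.15 m/d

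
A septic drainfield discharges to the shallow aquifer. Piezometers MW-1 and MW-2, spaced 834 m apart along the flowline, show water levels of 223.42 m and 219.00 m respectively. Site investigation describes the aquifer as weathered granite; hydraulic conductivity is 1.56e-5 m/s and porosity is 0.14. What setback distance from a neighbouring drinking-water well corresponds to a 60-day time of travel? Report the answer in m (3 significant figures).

Hydraulic gradient i = (223.42 − 219.00) / 834 = 4.42 / 834 = 0.005300
K = 1.56e-5 m/s × 86400 s/d = 1.348 m/d
Darcy flux q = K·i = 1.348 × 0.005300 = 0.007143 m/d
v = Ki/n = 1.348·0.005300/0.14 = 0.05102 m/d
L = v × T = 0.05102 × 60 = 3.061 m

3.06 m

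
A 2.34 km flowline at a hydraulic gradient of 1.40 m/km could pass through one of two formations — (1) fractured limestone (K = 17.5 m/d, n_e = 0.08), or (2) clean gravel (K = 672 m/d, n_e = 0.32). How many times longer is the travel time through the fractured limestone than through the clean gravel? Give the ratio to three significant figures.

9.60

Unit 1 (fractured limestone): v = 17.5×0.0014/0.08 = 0.3063 m/d, t = 2340/0.3063 = 7641 d
Unit 2 (clean gravel): v = 672×0.0014/0.32 = 2.940 m/d, t = 2340/2.940 = 795.9 d
t(fractured limestone) / t(clean gravel) = 7641/795.9 = 9.60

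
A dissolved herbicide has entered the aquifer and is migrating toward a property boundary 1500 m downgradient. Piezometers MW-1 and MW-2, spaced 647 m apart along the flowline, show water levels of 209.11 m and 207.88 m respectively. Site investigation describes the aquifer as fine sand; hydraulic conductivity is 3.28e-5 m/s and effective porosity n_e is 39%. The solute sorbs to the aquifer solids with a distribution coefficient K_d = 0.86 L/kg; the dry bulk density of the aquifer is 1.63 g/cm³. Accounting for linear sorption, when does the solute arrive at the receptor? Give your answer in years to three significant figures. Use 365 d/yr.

1370 years

Hydraulic gradient i = (209.11 − 207.88) / 647 = 1.23 / 647 = 0.001901
K = 3.28e-5 m/s × 86400 s/d = 2.834 m/d
Specific discharge q = 2.834 × 0.001901 = 0.005388 m/d
v_s = q/n_e = 0.005388/0.39 = 0.01381 m/d
Retardation R = 1 + ρ_b·K_d/n = 1 + 1.63×0.86/0.39 = 4.594
Contaminant velocity v_c = v/R = 0.01381/4.594 = 0.003007 m/d
t = L/v_c = 1500/0.003007 = 498900 d
   = 498900/365 = 1370 yr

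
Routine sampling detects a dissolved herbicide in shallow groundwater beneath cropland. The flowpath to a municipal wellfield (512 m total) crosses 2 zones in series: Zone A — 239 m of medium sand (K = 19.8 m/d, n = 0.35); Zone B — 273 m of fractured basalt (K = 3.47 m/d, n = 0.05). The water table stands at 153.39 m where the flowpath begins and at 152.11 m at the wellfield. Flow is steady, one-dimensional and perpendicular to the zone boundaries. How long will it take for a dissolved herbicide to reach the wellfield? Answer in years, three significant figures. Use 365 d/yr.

18.9 years

Total head drop ΔH = 153.39 − 152.11 = 1.28 m
Continuity: the same q passes through each zone, so ΔH = q·Σ(L_j/K_j) — the zones act as resistances in series.
Σ(L/K) = 239/19.8 + 273/3.47 = 12.07 + 78.67 = 90.75 d
q = ΔH / Σ(L/K) = 1.28 / 90.75 = 0.01411 m/d (same in every zone)
Zone A: v = q/n = 0.01411/0.35 = 0.04030 m/d → t_A = 239/0.04030 = 5930 d
Zone B: v = q/n = 0.01411/0.05 = 0.2821 m/d → t_B = 273/0.2821 = 967.7 d
Total t = 5930 + 967.7 = 6898 d
   = 6898 / 365 = 18.9 yr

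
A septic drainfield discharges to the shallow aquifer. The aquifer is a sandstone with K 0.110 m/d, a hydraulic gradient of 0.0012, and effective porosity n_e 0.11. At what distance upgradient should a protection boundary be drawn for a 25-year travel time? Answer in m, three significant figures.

11.0 m

Specific discharge q = 0.110 × 0.0012 = 1.320e-4 m/d
v = Ki/n = 0.110·0.0012/0.11 = 0.001200 m/d
T = 25 yr × 365 = 9125 d
L = v × T = 0.001200 × 9125 = 10.95 m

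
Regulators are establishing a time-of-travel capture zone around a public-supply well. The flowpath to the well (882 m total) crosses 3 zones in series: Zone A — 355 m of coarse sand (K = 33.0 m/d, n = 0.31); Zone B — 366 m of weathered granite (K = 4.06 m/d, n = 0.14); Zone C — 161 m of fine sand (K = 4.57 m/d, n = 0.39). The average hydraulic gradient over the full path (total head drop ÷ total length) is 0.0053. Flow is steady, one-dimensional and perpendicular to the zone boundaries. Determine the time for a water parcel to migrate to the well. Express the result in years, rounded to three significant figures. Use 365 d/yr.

17.9 years

Steady 1-D flow in series ⇒ the Darcy flux q is identical in every zone and the zone head losses add (resistances L/K in series).
Σ(L/K) = 355/33.0 + 366/4.06 + 161/4.57 = 10.76 + 90.15 + 35.23 = 136.1 d
K_eq = L_total / Σ(L/K) = 882 / 136.1 = 6.479 m/d
q = K_eq · i = 6.479 × 0.0053 = 0.03434 m/d (same in every zone)
Zone A: v = q/n = 0.03434/0.31 = 0.1108 m/d → t_A = 355/0.1108 = 3205 d
Zone B: v = q/n = 0.03434/0.14 = 0.2453 m/d → t_B = 366/0.2453 = 1492 d
Zone C: v = q/n = 0.03434/0.39 = 0.08805 m/d → t_C = 161/0.08805 = 1829 d
Total t = 3205 + 1492 + 1829 = 6526 d
   = 6526 / 365 = 17.9 yr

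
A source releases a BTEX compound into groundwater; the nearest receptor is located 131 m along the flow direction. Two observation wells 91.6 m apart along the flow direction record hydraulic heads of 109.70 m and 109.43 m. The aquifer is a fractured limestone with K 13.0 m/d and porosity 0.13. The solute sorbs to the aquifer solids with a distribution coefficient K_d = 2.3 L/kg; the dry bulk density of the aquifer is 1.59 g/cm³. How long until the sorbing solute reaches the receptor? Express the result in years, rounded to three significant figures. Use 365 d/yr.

Hydraulic gradient i = (109.70 − 109.43) / 91.6 = 0.27 / 91.6 = 0.002948
q = Ki = 13.0 × 0.002948 = 0.03832 m/d
v_s = q/n_e = 0.03832/0.13 = 0.2948 m/d
Retardation R = 1 + ρ_b·K_d/n = 1 + 1.59×2.3/0.13 = 29.13
Contaminant velocity v_c = v/R = 0.2948/29.13 = 0.01012 m/d
t = L/v_c = 131/0.01012 = 12950 d
   = 12950/365 = 35.5 yr

35.5 years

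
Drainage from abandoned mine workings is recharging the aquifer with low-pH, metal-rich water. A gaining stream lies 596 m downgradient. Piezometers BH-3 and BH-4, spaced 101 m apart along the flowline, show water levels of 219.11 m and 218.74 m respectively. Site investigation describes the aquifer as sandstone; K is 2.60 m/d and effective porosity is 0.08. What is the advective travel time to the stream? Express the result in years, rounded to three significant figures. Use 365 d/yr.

Hydraulic gradient i = (219.11 − 218.74) / 101 = 0.37 / 101 = 0.003663
q = Ki = 2.60 × 0.003663 = 0.009525 m/d
Seepage velocity v = q / n = 0.009525 / 0.08 = 0.1191 m/d
t = L / v = 596 / 0.1191 = 5006 d
   = 5006 / 365 = 13.7 yr

13.7 years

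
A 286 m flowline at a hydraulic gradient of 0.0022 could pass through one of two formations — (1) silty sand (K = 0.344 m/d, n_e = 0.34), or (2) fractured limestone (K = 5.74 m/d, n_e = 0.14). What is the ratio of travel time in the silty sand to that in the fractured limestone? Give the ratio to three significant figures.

Unit 1 (silty sand): v = 0.344×0.0022/0.34 = 0.002226 m/d, t = 286/0.002226 = 128500 d
Unit 2 (fractured limestone): v = 5.74×0.0022/0.14 = 0.09020 m/d, t = 286/0.09020 = 3171 d
t(silty sand) / t(fractured limestone) = 128500/3171 = 40.5

40.5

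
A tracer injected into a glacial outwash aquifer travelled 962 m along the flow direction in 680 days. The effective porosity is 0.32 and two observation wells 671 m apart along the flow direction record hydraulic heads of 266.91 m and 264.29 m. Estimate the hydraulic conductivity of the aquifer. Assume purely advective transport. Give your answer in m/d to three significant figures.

Hydraulic gradient i = (266.91 − 264.29) / 671 = 2.62 / 671 = 0.003905
v = L / t = 962 / 680 = 1.415 m/d
K = v · n / i = 1.415 × 0.32 / 0.003905 = 116 m/d

116 m/d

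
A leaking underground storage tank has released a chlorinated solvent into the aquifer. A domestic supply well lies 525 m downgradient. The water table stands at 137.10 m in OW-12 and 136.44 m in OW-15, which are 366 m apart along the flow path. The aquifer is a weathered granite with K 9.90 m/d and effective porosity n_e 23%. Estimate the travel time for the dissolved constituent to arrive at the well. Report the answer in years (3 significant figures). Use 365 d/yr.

18.5 years

Hydraulic gradient i = (137.10 − 136.44) / 366 = 0.66 / 366 = 0.001803
Darcy flux q = K·i = 9.90 × 0.001803 = 0.01785 m/d
v = Ki/n = 9.90·0.001803/0.23 = 0.07762 m/d
t = L / v = 525 / 0.07762 = 6764 d
   = 6764 / 365 = 18.5 yr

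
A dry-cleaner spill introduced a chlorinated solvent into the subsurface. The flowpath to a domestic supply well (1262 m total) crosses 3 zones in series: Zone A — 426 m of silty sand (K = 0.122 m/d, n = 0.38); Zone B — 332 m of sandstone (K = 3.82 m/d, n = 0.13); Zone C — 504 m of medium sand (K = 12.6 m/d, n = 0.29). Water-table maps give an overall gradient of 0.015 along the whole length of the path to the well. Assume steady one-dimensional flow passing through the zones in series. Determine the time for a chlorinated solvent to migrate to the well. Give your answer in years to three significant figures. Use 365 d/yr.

Continuity: the same q passes through each zone, so ΔH = q·Σ(L_j/K_j) — the zones act as resistances in series.
Σ(L/K) = 426/0.122 + 332/3.82 + 504/12.6 = 3492 + 86.91 + 40.00 = 3619 d
K_eq = L_total / Σ(L/K) = 1262 / 3619 = 0.3487 m/d
q = K_eq · i = 0.3487 × 0.015 = 0.005231 m/d (same in every zone)
Zone A: v = q/n = 0.005231/0.38 = 0.01377 m/d → t_A = 426/0.01377 = 30950 d
Zone B: v = q/n = 0.005231/0.13 = 0.04024 m/d → t_B = 332/0.04024 = 8251 d
Zone C: v = q/n = 0.005231/0.29 = 0.01804 m/d → t_C = 504/0.01804 = 27940 d
Total t = 30950 + 8251 + 27940 = 67140 d
   = 67140 / 365 = 184 yr

184 years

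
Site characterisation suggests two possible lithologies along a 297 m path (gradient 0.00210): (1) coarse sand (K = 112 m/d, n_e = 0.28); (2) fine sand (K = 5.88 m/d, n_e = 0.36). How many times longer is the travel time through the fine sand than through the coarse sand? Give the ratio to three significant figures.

24.5

Unit 1 (coarse sand): v = 112×0.0021/0.28 = 0.8400 m/d, t = 297/0.8400 = 353.6 d
Unit 2 (fine sand): v = 5.88×0.0021/0.36 = 0.03430 m/d, t = 297/0.03430 = 8659 d
t(fine sand) / t(coarse sand) = 8659/353.6 = 24.5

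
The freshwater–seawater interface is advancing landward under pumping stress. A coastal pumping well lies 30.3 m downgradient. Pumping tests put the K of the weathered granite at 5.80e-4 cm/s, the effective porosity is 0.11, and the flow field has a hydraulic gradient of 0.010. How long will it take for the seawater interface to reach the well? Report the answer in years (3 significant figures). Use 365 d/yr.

K = 5.80e-4 cm/s × 864 = 0.5011 m/d
q = Ki = 0.5011 × 0.010 = 0.005011 m/d
v = Ki/n = 0.5011·0.010/0.11 = 0.04556 m/d
t = L / v = 30.3 / 0.04556 = 665.1 d
   = 665.1 / 365 = 1.82 yr

1.82 years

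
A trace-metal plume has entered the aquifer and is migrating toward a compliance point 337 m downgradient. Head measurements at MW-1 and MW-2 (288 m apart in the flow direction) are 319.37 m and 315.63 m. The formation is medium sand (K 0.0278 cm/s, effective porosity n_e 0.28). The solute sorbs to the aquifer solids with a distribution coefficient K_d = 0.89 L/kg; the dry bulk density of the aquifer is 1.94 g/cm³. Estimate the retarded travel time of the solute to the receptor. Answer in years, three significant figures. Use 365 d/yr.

5.94 years

Hydraulic gradient i = (319.37 − 315.63) / 288 = 3.74 / 288 = 0.01299
K = 0.0278 cm/s × 864 = 24.02 m/d
q = Ki = 24.02 × 0.01299 = 0.3119 m/d
v = Ki/n = 24.02·0.01299/0.28 = 1.114 m/d
Retardation R = 1 + ρ_b·K_d/n = 1 + 1.94×0.89/0.28 = 7.166
Contaminant velocity v_c = v/R = 1.114/7.166 = 0.1554 m/d
t = L/v_c = 337/0.1554 = 2168 d
   = 2168/365 = 5.94 yr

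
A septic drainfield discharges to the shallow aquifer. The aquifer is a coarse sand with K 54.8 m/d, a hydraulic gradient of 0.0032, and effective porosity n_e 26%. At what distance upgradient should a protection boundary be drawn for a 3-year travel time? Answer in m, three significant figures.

739 m

q = Ki = 54.8 × 0.0032 = 0.1754 m/d
Average linear velocity = 0.1754 / 0.26 = 0.6745 m/d
T = 3 yr × 365 = 1095 d
L = v × T = 0.6745 × 1095 = 738.5 m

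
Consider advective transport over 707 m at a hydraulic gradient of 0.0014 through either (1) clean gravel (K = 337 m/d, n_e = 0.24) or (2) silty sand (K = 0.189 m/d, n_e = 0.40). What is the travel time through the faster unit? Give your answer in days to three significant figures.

Unit 1 (clean gravel): v = 337×0.0014/0.24 = 1.966 m/d, t = 707/1.966 = 359.6 d
Unit 2 (silty sand): v = 0.189×0.0014/0.40 = 6.615e-4 m/d, t = 707/6.615e-4 = 1.069e6 d
Faster unit: t = 360 d

360 days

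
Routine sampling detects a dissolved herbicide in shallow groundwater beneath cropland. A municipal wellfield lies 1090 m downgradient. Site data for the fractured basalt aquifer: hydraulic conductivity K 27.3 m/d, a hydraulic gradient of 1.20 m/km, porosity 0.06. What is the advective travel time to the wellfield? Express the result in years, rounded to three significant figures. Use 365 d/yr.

q = Ki = 27.3 × 0.0012 = 0.03276 m/d
Seepage velocity v = q / n = 0.03276 / 0.06 = 0.5460 m/d
t = L / v = 1090 / 0.5460 = 1996 d
   = 1996 / 365 = 5.47 yr

5.47 years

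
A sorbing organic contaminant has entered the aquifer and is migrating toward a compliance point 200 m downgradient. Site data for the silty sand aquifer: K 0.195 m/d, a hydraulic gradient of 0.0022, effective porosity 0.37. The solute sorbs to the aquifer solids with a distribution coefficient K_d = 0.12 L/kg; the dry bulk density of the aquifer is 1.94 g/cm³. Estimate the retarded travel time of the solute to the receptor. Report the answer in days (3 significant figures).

281000 days

Darcy flux q = K·i = 0.195 × 0.0022 = 4.290e-4 m/d
Average linear velocity = 4.290e-4 / 0.37 = 0.001159 m/d
Retardation R = 1 + ρ_b·K_d/n = 1 + 1.94×0.12/0.37 = 1.629
Contaminant velocity v_c = v/R = 0.001159/1.629 = 7.117e-4 m/d
t = L/v_c = 200/7.117e-4 = 281000 d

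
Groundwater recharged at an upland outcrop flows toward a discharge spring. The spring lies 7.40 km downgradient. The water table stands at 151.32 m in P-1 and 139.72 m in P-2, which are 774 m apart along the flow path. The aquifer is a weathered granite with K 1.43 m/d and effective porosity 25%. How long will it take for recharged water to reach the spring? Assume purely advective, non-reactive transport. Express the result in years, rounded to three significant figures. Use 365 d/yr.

Hydraulic gradient i = (151.32 − 139.72) / 774 = 11.60 / 774 = 0.01499
q = Ki = 1.43 × 0.01499 = 0.02143 m/d
v_s = q/n_e = 0.02143/0.25 = 0.08573 m/d
L = 7.40 km = 7400 m
t = L / v = 7400 / 0.08573 = 86320 d
   = 86320 / 365 = 236 yr

236 years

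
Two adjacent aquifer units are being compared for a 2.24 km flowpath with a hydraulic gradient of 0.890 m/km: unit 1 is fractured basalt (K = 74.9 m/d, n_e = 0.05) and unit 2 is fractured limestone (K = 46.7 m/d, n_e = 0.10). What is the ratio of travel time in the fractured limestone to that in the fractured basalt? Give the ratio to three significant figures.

Unit 1 (fractured basalt): v = 74.9×8.9e-4/0.05 = 1.333 m/d, t = 2240/1.333 = 1680 d
Unit 2 (fractured limestone): v = 46.7×8.9e-4/0.10 = 0.4156 m/d, t = 2240/0.4156 = 5389 d
t(fractured limestone) / t(fractured basalt) = 5389/1680 = 3.21

3.21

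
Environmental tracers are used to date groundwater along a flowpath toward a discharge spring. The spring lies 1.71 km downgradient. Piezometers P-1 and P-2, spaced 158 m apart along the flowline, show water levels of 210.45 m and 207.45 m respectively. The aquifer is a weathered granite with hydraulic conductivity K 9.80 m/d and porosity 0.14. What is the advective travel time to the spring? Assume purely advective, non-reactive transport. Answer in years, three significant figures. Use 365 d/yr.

Hydraulic gradient i = (210.45 − 207.45) / 158 = 3.00 / 158 = 0.01899
q = Ki = 9.80 × 0.01899 = 0.1861 m/d
v = Ki/n = 9.80·0.01899/0.14 = 1.329 m/d
L = 1.71 km = 1710 m
t = L / v = 1710 / 1.329 = 1287 d
   = 1287 / 365 = 3.52 yr

3.52 years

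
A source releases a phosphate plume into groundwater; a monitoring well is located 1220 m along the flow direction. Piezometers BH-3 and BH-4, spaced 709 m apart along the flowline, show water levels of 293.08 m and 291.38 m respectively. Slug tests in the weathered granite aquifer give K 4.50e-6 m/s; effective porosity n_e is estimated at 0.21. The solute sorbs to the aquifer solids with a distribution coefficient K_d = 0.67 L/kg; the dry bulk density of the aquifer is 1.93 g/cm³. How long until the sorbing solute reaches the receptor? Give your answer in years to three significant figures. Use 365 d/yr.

Hydraulic gradient i = (293.08 − 291.38) / 709 = 1.70 / 709 = 0.002398
K = 4.50e-6 m/s × 86400 s/d = 0.3888 m/d
q = Ki = 0.3888 × 0.002398 = 9.322e-4 m/d
Seepage velocity v = q / n = 9.322e-4 / 0.21 = 0.004439 m/d
Retardation R = 1 + ρ_b·K_d/n = 1 + 1.93×0.67/0.21 = 7.158
Contaminant velocity v_c = v/R = 0.004439/7.158 = 6.202e-4 m/d
t = L/v_c = 1220/6.202e-4 = 1.967e6 d
   = 1.967e6/365 = 5390 yr

5390 years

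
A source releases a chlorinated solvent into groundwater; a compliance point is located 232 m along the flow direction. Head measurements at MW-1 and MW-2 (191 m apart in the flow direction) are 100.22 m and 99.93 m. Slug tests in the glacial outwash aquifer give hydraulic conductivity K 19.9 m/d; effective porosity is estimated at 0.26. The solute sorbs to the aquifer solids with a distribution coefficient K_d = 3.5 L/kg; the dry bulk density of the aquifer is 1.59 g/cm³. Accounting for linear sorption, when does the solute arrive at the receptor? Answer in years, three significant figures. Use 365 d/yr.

Hydraulic gradient i = (100.22 − 99.93) / 191 = 0.29 / 191 = 0.001518
Darcy flux q = K·i = 19.9 × 0.001518 = 0.03021 m/d
v_s = q/n_e = 0.03021/0.26 = 0.1162 m/d
Retardation R = 1 + ρ_b·K_d/n = 1 + 1.59×3.5/0.26 = 22.40
Contaminant velocity v_c = v/R = 0.1162/22.40 = 0.005187 m/d
t = L/v_c = 232/0.005187 = 44730 d
   = 44730/365 = 123 yr

123 years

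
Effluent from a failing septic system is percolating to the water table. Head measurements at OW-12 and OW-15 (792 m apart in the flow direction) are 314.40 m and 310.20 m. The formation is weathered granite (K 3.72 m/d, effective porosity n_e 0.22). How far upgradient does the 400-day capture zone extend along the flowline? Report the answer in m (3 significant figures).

35.9 m

Hydraulic gradient i = (314.40 − 310.20) / 792 = 4.20 / 792 = 0.005303
q = Ki = 3.72 × 0.005303 = 0.01973 m/d
Average linear velocity = 0.01973 / 0.22 = 0.08967 m/d
L = v × T = 0.08967 × 400 = 35.87 m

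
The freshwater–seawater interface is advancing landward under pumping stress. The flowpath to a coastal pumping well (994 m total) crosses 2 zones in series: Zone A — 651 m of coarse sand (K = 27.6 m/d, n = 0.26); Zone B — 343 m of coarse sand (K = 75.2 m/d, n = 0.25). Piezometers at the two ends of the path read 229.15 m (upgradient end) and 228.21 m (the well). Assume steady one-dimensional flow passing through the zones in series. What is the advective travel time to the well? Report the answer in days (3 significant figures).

7640 days

Total head drop ΔH = 229.15 − 228.21 = 0.94 m
Steady 1-D flow in series ⇒ the Darcy flux q is identical in every zone and the zone head losses add (resistances L/K in series).
Σ(L/K) = 651/27.6 + 343/75.2 = 23.59 + 4.561 = 28.15 d
q = ΔH / Σ(L/K) = 0.94 / 28.15 = 0.03339 m/d (same in every zone)
Zone A: v = q/n = 0.03339/0.26 = 0.1284 m/d → t_A = 651/0.1284 = 5068 d
Zone B: v = q/n = 0.03339/0.25 = 0.1336 m/d → t_B = 343/0.1336 = 2568 d
Total t = 5068 + 2568 = 7636 d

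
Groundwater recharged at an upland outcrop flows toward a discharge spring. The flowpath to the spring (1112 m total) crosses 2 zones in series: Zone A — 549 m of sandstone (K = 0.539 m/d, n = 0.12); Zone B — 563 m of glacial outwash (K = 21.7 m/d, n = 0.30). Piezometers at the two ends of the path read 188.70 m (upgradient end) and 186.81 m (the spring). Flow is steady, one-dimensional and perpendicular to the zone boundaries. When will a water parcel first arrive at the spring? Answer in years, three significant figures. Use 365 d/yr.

355 years

Total head drop ΔH = 188.70 − 186.81 = 1.89 m
Steady 1-D flow in series ⇒ the Darcy flux q is identical in every zone and the zone head losses add (resistances L/K in series).
Σ(L/K) = 549/0.539 + 563/21.7 = 1019 + 25.94 = 1044 d
q = ΔH / Σ(L/K) = 1.89 / 1044 = 0.001809 m/d (same in every zone)
Zone A: v = q/n = 0.001809/0.12 = 0.01508 m/d → t_A = 549/0.01508 = 36410 d
Zone B: v = q/n = 0.001809/0.30 = 0.006032 m/d → t_B = 563/0.006032 = 93340 d
Total t = 36410 + 93340 = 129700 d
   = 129700 / 365 = 355 yr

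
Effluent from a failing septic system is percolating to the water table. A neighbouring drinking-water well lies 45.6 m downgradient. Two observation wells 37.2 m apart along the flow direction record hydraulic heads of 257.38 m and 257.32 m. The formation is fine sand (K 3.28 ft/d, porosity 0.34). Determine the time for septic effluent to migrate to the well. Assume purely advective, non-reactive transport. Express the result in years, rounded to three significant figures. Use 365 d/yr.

Hydraulic gradient i = (257.38 − 257.32) / 37.2 = 0.06 / 37.2 = 0.001613
K = 3.28 ft/d × 0.3048 = 0.9997 m/d
q = Ki = 0.9997 × 0.001613 = 0.001612 m/d
v_s = q/n_e = 0.001612/0.34 = 0.004743 m/d
t = L / v = 45.6 / 0.004743 = 9615 d
   = 9615 / 365 = 26.3 yr

26.3 years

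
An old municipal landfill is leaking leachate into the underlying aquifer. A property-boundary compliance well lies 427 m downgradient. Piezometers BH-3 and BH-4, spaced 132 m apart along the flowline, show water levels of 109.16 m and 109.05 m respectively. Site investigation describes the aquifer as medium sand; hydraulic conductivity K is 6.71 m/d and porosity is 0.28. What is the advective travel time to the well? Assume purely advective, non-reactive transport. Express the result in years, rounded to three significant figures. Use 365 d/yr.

Hydraulic gradient i = (109.16 − 109.05) / 132 = 0.11 / 132 = 8.333e-4
q = Ki = 6.71 × 8.333e-4 = 0.005592 m/d
v_s = q/n_e = 0.005592/0.28 = 0.01997 m/d
t = L / v = 427 / 0.01997 = 21380 d
   = 21380 / 365 = 58.6 yr

58.6 years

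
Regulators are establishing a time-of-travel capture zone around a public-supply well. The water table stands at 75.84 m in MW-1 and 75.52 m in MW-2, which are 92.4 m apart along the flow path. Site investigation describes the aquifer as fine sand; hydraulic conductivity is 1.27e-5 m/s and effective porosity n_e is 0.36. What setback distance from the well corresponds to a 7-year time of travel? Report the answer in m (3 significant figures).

Hydraulic gradient i = (75.84 − 75.52) / 92.4 = 0.32 / 92.4 = 0.003463
K = 1.27e-5 m/s × 86400 s/d = 1.097 m/d
q = Ki = 1.097 × 0.003463 = 0.003800 m/d
Seepage velocity v = q / n = 0.003800 / 0.36 = 0.01056 m/d
T = 7 yr × 365 = 2555 d
L = v × T = 0.01056 × 2555 = 26.97 m

27.0 m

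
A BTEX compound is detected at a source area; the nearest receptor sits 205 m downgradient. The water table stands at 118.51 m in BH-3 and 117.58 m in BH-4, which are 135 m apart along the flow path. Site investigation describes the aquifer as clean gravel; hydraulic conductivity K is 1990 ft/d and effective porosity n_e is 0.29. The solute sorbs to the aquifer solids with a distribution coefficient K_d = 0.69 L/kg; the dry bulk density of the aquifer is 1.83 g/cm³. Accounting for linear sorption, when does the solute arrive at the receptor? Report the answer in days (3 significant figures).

Hydraulic gradient i = (118.51 − 117.58) / 135 = 0.93 / 135 = 0.006889
K = 1990 ft/d × 0.3048 = 606.6 m/d
Darcy flux q = K·i = 606.6 × 0.006889 = 4.178 m/d
Seepage velocity v = q / n = 4.178 / 0.29 = 14.41 m/d
Retardation R = 1 + ρ_b·K_d/n = 1 + 1.83×0.69/0.29 = 5.354
Contaminant velocity v_c = v/R = 14.41/5.354 = 2.691 m/d
t = L/v_c = 205/2.691 = 76.18 d

76.2 days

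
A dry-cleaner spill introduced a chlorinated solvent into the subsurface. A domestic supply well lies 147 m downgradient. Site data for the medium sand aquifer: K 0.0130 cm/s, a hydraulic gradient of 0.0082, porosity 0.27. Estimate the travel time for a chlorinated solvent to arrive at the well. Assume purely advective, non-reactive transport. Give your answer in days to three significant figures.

K = 0.0130 cm/s × 864 = 11.23 m/d
Specific discharge q = 11.23 × 0.0082 = 0.09210 m/d
v = Ki/n = 11.23·0.0082/0.27 = 0.3411 m/d
t = L / v = 147 / 0.3411 = 430.9 d

431 days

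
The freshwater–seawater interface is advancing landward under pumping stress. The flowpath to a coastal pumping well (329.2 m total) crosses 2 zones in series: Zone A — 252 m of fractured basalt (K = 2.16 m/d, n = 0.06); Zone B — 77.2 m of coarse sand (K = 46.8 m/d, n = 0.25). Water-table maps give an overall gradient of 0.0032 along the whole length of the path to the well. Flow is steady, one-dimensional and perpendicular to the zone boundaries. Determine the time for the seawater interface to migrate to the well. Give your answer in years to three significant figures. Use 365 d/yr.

For zones in series the flux q is common to all zones; the equivalent conductivity is the harmonic (thickness-weighted) mean, K_eq = L_total / Σ(L_j/K_j).
Σ(L/K) = 252/2.16 + 77.2/46.8 = 116.7 + 1.650 = 118.3 d
K_eq = L_total / Σ(L/K) = 329.2 / 118.3 = 2.782 m/d
q = K_eq · i = 2.782 × 0.0032 = 0.008904 m/d (same in every zone)
Zone A: v = q/n = 0.008904/0.06 = 0.1484 m/d → t_A = 252/0.1484 = 1698 d
Zone B: v = q/n = 0.008904/0.25 = 0.03561 m/d → t_B = 77.2/0.03561 = 2168 d
Total t = 1698 + 2168 = 3866 d
   = 3866 / 365 = 10.6 yr

10.6 years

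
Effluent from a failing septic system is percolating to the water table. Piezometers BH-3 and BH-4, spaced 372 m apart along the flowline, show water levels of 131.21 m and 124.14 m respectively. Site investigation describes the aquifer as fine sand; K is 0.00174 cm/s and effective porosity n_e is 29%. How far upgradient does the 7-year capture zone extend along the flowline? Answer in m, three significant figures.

Hydraulic gradient i = (131.21 − 124.14) / 372 = 7.07 / 372 = 0.01901
K = 0.00174 cm/s × 864 = 1.503 m/d
Specific discharge q = 1.503 × 0.01901 = 0.02857 m/d
Seepage velocity v = q / n = 0.02857 / 0.29 = 0.09852 m/d
T = 7 yr × 365 = 2555 d
L = v × T = 0.09852 × 2555 = 251.7 m

252 m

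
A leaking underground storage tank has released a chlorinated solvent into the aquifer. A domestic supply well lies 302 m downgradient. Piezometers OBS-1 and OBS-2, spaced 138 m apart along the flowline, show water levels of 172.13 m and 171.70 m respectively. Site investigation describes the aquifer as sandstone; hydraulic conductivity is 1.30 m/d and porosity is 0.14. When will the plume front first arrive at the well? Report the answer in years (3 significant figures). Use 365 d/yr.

28.6 years

Hydraulic gradient i = (172.13 − 171.70) / 138 = 0.43 / 138 = 0.003116
q = Ki = 1.30 × 0.003116 = 0.004051 m/d
Average linear velocity = 0.004051 / 0.14 = 0.02893 m/d
t = L / v = 302 / 0.02893 = 10440 d
   = 10440 / 365 = 28.6 yr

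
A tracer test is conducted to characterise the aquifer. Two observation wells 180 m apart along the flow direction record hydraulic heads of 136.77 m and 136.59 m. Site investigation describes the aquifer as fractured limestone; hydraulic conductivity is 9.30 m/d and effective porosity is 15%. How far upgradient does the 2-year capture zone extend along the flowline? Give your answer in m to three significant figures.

45.3 m

Hydraulic gradient i = (136.77 − 136.59) / 180 = 0.18 / 180 = 0.001000
Darcy flux q = K·i = 9.30 × 0.001000 = 0.009300 m/d
v_s = q/n_e = 0.009300/0.15 = 0.06200 m/d
T = 2 yr × 365 = 730 d
L = v × T = 0.06200 × 730 = 45.26 m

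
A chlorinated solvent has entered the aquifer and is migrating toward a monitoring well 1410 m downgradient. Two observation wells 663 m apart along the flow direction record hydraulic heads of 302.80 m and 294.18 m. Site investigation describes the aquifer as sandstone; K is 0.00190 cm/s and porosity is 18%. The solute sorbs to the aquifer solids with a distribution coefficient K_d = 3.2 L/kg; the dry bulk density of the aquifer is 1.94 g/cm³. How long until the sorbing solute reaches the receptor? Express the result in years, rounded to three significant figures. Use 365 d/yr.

Hydraulic gradient i = (302.80 − 294.18) / 663 = 8.62 / 663 = 0.01300
K = 0.00190 cm/s × 864 = 1.642 m/d
q = Ki = 1.642 × 0.01300 = 0.02134 m/d
Average linear velocity = 0.02134 / 0.18 = 0.1186 m/d
Retardation R = 1 + ρ_b·K_d/n = 1 + 1.94×3.2/0.18 = 35.49
Contaminant velocity v_c = v/R = 0.1186/35.49 = 0.003341 m/d
t = L/v_c = 1410/0.003341 = 422000 d
   = 422000/365 = 1160 yr

1160 years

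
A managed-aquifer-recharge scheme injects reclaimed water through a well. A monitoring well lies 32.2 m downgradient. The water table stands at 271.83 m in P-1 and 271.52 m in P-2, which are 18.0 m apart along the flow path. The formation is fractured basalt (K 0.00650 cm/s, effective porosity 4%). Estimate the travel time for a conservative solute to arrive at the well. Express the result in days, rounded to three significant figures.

13.3 days

Hydraulic gradient i = (271.83 − 271.52) / 18.0 = 0.31 / 18.0 = 0.01722
K = 0.00650 cm/s × 864 = 5.616 m/d
Specific discharge q = 5.616 × 0.01722 = 0.09672 m/d
v_s = q/n_e = 0.09672/0.04 = 2.418 m/d
t = L / v = 32.2 / 2.418 = 13.32 d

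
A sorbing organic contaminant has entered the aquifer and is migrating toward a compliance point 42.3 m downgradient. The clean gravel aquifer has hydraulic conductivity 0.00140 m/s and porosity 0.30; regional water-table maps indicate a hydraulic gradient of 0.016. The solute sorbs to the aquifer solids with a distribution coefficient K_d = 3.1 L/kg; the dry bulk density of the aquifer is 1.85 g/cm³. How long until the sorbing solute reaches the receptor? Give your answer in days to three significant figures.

132 days

K = 0.00140 m/s × 86400 s/d = 121.0 m/d
Darcy flux q = K·i = 121.0 × 0.016 = 1.935 m/d
Average linear velocity = 1.935 / 0.30 = 6.451 m/d
Retardation R = 1 + ρ_b·K_d/n = 1 + 1.85×3.1/0.30 = 20.12
Contaminant velocity v_c = v/R = 6.451/20.12 = 0.3207 m/d
t = L/v_c = 42.3/0.3207 = 131.9 d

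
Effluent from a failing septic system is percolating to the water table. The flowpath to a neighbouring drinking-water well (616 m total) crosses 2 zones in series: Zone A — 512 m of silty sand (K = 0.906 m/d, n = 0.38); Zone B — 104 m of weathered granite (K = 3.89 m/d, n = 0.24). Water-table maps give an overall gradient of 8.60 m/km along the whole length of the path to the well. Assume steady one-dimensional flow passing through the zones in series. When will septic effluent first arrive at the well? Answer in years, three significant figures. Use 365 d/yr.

Continuity: the same q passes through each zone, so ΔH = q·Σ(L_j/K_j) — the zones act as resistances in series.
Σ(L/K) = 512/0.906 + 104/3.89 = 565.1 + 26.74 = 591.9 d
K_eq = L_total / Σ(L/K) = 616 / 591.9 = 1.041 m/d
q = K_eq · i = 1.041 × 0.0086 = 0.008951 m/d (same in every zone)
Zone A: v = q/n = 0.008951/0.38 = 0.02355 m/d → t_A = 512/0.02355 = 21740 d
Zone B: v = q/n = 0.008951/0.24 = 0.03730 m/d → t_B = 104/0.03730 = 2789 d
Total t = 21740 + 2789 = 24530 d
   = 24530 / 365 = 67.2 yr

67.2 years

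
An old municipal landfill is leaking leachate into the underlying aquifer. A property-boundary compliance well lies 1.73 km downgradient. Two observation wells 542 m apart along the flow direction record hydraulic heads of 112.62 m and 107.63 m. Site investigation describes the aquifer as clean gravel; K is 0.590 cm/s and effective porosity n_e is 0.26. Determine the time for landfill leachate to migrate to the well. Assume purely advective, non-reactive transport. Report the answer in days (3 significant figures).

95.8 days

Hydraulic gradient i = (112.62 − 107.63) / 542 = 4.99 / 542 = 0.009207
K = 0.590 cm/s × 864 = 509.8 m/d
Darcy flux q = K·i = 509.8 × 0.009207 = 4.693 m/d
Seepage velocity v = q / n = 4.693 / 0.26 = 18.05 m/d
L = 1.73 km = 1730 m
t = L / v = 1730 / 18.05 = 95.84 d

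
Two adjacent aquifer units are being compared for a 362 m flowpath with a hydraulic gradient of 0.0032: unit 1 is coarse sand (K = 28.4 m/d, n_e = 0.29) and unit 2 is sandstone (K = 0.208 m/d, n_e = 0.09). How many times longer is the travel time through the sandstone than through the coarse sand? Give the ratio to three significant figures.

42.4

Unit 1 (coarse sand): v = 28.4×0.0032/0.29 = 0.3134 m/d, t = 362/0.3134 = 1155 d
Unit 2 (sandstone): v = 0.208×0.0032/0.09 = 0.007396 m/d, t = 362/0.007396 = 48950 d
t(sandstone) / t(coarse sand) = 48950/1155 = 42.4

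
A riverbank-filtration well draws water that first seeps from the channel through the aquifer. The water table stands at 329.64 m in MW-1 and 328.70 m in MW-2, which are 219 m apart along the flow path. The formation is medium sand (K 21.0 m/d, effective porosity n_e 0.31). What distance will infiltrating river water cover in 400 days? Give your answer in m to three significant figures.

116 m

Hydraulic gradient i = (329.64 − 328.70) / 219 = 0.94 / 219 = 0.004292
Specific discharge q = 21.0 × 0.004292 = 0.09014 m/d
v = Ki/n = 21.0·0.004292/0.31 = 0.2908 m/d
L = v × T = 0.2908 × 400 = 116.3 m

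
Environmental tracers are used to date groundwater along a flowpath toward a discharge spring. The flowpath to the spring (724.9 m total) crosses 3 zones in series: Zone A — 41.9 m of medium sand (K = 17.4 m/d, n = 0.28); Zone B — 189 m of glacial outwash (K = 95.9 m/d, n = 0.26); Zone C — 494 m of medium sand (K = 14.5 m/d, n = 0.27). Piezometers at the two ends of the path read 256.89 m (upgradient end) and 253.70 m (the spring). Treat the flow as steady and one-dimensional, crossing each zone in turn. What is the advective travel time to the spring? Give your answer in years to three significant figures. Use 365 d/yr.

6.41 years

Total head drop ΔH = 256.89 − 253.70 = 3.19 m
Continuity: the same q passes through each zone, so ΔH = q·Σ(L_j/K_j) — the zones act as resistances in series.
Σ(L/K) = 41.9/17.4 + 189/95.9 + 494/14.5 = 2.408 + 1.971 + 34.07 = 38.45 d
q = ΔH / Σ(L/K) = 3.19 / 38.45 = 0.08297 m/d (same in every zone)
Zone A: v = q/n = 0.08297/0.28 = 0.2963 m/d → t_A = 41.9/0.2963 = 141.4 d
Zone B: v = q/n = 0.08297/0.26 = 0.3191 m/d → t_B = 189/0.3191 = 592.3 d
Zone C: v = q/n = 0.08297/0.27 = 0.3073 m/d → t_C = 494/0.3073 = 1608 d
Total t = 141.4 + 592.3 + 1608 = 2341 d
   = 2341 / 365 = 6.41 yr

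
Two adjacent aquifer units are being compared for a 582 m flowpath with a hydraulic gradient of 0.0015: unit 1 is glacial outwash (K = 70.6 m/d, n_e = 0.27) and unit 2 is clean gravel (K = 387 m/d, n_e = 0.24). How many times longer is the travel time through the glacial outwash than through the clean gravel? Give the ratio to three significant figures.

6.17

Unit 1 (glacial outwash): v = 70.6×0.0015/0.27 = 0.3922 m/d, t = 582/0.3922 = 1484 d
Unit 2 (clean gravel): v = 387×0.0015/0.24 = 2.419 m/d, t = 582/2.419 = 240.6 d
t(glacial outwash) / t(clean gravel) = 1484/240.6 = 6.17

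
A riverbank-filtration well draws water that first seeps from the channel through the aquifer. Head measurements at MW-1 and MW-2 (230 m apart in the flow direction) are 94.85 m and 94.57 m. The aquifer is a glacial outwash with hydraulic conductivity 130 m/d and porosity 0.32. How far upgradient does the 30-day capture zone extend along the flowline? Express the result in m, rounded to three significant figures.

14.8 m

Hydraulic gradient i = (94.85 − 94.57) / 230 = 0.28 / 230 = 0.001217
q = Ki = 130 × 0.001217 = 0.1583 m/d
Seepage velocity v = q / n = 0.1583 / 0.32 = 0.4946 m/d
L = v × T = 0.4946 × 30 = 14.84 m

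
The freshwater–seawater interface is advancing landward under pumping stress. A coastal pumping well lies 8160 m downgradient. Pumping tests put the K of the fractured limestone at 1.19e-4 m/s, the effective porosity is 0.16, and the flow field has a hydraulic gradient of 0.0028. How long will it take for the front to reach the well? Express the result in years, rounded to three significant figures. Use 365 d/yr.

124 years

K = 1.19e-4 m/s × 86400 s/d = 10.28 m/d
Specific discharge q = 10.28 × 0.0028 = 0.02879 m/d
Seepage velocity v = q / n = 0.02879 / 0.16 = 0.1799 m/d
t = L / v = 8160 / 0.1799 = 45350 d
   = 45350 / 365 = 124 yr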